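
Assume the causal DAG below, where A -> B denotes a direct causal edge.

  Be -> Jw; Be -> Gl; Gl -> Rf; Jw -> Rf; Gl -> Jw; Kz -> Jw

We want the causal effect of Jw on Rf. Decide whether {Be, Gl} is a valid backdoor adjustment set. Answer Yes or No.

Backdoor paths from Jw to Rf (paths whose first edge points into Jw):
  P1: Jw <- Be -> Gl -> Rf
  P2: Jw <- Gl -> Rf
Condition 1 (no descendant of Jw in the set): holds — descendants of Jw are {Rf}; none are in {Be, Gl}.
Condition 2 (every backdoor path blocked by {Be, Gl}):
  P1: blocked at fork node Be ∈ conditioning set.
  P2: blocked at fork node Gl ∈ conditioning set.
{Be, Gl} satisfies the backdoor criterion.

Yes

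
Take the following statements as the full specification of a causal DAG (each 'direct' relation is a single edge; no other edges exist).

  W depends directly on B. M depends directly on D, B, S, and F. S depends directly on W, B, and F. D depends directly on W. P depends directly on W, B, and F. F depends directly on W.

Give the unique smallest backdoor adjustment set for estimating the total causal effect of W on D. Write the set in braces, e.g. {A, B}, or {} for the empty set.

{}

Variables eligible for adjustment (non-descendants of W, excluding W and D): {B}.
Backdoor paths from W to D:
  P1: W <- B -> S <- F -> M <- D
  P2: W <- B -> S -> M <- D
  P3: W <- B -> P <- F -> S -> M <- D
  P4: W <- B -> P <- F -> M <- D
  P5: W <- B -> M <- D
Each backdoor path contains an unconditioned collider, so every path is already blocked with the empty conditioning set:
  P1: blocked at collider S (neither it nor any descendant is in the conditioning set).
  P2: blocked at collider M (neither it nor any descendant is in the conditioning set).
  P3: blocked at collider P (neither it nor any descendant is in the conditioning set).
  P4: blocked at collider P (neither it nor any descendant is in the conditioning set).
  P5: blocked at collider M (neither it nor any descendant is in the conditioning set).
The empty set is therefore the unique smallest valid set.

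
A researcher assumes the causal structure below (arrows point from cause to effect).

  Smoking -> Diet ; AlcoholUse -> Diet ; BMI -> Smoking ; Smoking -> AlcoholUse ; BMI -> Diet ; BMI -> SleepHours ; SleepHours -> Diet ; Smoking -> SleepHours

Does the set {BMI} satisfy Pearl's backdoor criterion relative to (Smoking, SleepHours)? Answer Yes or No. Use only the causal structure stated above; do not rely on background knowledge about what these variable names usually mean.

Backdoor paths from Smoking to SleepHours (paths whose first edge points into Smoking):
  P1: Smoking <- BMI -> SleepHours
  P2: Smoking <- BMI -> Diet <- SleepHours
Condition 1 (no descendant of Smoking in the set): holds — descendants of Smoking are {AlcoholUse, Diet, SleepHours}; none are in {BMI}.
Condition 2 (every backdoor path blocked by {BMI}):
  P1: blocked at fork node BMI ∈ conditioning set.
  P2: blocked at fork node BMI ∈ conditioning set.
{BMI} satisfies the backdoor criterion.

Yes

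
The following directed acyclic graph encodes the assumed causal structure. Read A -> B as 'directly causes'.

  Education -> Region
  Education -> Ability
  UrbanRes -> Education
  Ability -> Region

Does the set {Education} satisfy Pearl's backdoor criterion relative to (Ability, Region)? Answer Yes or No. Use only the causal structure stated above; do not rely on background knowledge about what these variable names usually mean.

Yes

Backdoor paths from Ability to Region (paths whose first edge points into Ability):
  P1: Ability <- Education -> Region
Condition 1 (no descendant of Ability in the set): holds — descendants of Ability are {Region}; none are in {Education}.
Condition 2 (every backdoor path blocked by {Education}):
  P1: blocked at fork node Education ∈ conditioning set.
{Education} satisfies the backdoor criterion.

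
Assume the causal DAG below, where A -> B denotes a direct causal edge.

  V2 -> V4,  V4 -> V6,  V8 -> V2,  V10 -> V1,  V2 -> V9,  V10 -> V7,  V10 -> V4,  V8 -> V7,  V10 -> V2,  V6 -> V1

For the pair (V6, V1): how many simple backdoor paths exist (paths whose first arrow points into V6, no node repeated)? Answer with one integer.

3

A backdoor path from V6 to V1 is any simple undirected path whose first edge points into V6 (i.e. leaves V6 via a parent).
Parents of V6: {V4}.
Enumerating:
  P1: V6 <- V4 <- V10 -> V1
  P2: V6 <- V4 <- V2 <- V10 -> V1
  P3: V6 <- V4 <- V2 <- V8 -> V7 <- V10 -> V1
That exhausts the simple backdoor paths. Count: 3.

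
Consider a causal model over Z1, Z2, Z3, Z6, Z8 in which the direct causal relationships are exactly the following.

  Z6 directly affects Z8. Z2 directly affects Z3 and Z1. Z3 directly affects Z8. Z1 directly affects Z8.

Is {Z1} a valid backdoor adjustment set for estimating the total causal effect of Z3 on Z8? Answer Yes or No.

Backdoor paths from Z3 to Z8 (paths whose first edge points into Z3):
  P1: Z3 <- Z2 -> Z1 -> Z8
Condition 1 (no descendant of Z3 in the set): holds — descendants of Z3 are {Z8}; none are in {Z1}.
Condition 2 (every backdoor path blocked by {Z1}):
  P1: blocked at chain node Z1 ∈ conditioning set.
{Z1} satisfies the backdoor criterion.

Yes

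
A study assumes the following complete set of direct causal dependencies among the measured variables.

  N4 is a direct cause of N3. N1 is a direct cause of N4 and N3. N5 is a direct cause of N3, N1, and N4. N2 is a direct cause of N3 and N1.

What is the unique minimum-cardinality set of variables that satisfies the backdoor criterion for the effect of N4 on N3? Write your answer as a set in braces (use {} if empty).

Variables eligible for adjustment (non-descendants of N4, excluding N4 and N3): {N1, N2, N5}.
Backdoor paths from N4 to N3:
  P1: N4 <- N5 -> N1 <- N2 -> N3
  P2: N4 <- N5 -> N1 -> N3
  P3: N4 <- N5 -> N3
  P4: N4 <- N1 <- N5 -> N3
  P5: N4 <- N1 <- N2 -> N3
  P6: N4 <- N1 -> N3
The empty set is not sufficient: P2 (N4 <- N5 -> N1 -> N3) has no collider blocking it and no conditioned non-collider, so it is open.
Try {N1, N5}:
  P1: blocked at fork node N5 ∈ conditioning set.
  P2: blocked at fork node N5 ∈ conditioning set.
  P3: blocked at fork node N5 ∈ conditioning set.
  P4: blocked at chain node N1 ∈ conditioning set.
  P5: blocked at chain node N1 ∈ conditioning set.
  P6: blocked at fork node N1 ∈ conditioning set.
{N1, N5} contains no descendant of N4 and blocks every backdoor path.
Every element of {N1, N5} is needed (dropping N1 leaves P5 open; dropping N5 leaves P1 open), so no proper subset is valid.
Among all size-2 subsets of the eligible variables, only {N1, N5} blocks every backdoor path, so it is the unique smallest valid adjustment set.

{N1, N5}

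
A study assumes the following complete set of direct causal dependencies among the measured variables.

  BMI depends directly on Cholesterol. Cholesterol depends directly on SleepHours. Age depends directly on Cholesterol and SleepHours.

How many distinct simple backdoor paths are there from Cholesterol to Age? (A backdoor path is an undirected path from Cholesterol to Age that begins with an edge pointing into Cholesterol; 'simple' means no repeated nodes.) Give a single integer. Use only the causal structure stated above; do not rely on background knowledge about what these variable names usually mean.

A backdoor path from Cholesterol to Age is any simple undirected path whose first edge points into Cholesterol (i.e. leaves Cholesterol via a parent).
Parents of Cholesterol: {SleepHours}.
Enumerating:
  P1: Cholesterol <- SleepHours -> Age
That exhausts the simple backdoor paths. Count: 1.

1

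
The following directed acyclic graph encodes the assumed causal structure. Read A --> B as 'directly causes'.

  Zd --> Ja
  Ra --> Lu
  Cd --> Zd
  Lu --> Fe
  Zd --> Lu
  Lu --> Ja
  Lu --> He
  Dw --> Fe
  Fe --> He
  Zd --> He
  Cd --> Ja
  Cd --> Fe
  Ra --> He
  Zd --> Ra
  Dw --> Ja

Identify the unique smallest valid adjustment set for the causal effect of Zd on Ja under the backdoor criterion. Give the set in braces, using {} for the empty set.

{Cd}

Variables eligible for adjustment (non-descendants of Zd, excluding Zd and Ja): {Cd, Dw}.
Backdoor paths from Zd to Ja:
  P1: Zd <- Cd -> Ja
  P2: Zd <- Cd -> Fe <- Lu -> Ja
  P3: Zd <- Cd -> Fe <- Dw -> Ja
  P4: Zd <- Cd -> Fe -> He <- Ra -> Lu -> Ja
  P5: Zd <- Cd -> Fe -> He <- Lu -> Ja
The empty set is not sufficient: P1 (Zd <- Cd -> Ja) has no collider blocking it and no conditioned non-collider, so it is open.
Try {Cd}:
  P1: blocked at fork node Cd ∈ conditioning set.
  P2: blocked at fork node Cd ∈ conditioning set.
  P3: blocked at fork node Cd ∈ conditioning set.
  P4: blocked at fork node Cd ∈ conditioning set.
  P5: blocked at fork node Cd ∈ conditioning set.
{Cd} contains no descendant of Zd and blocks every backdoor path.
No other singleton works — e.g. {Dw} leaves P1 open — so {Cd} is the unique smallest valid adjustment set.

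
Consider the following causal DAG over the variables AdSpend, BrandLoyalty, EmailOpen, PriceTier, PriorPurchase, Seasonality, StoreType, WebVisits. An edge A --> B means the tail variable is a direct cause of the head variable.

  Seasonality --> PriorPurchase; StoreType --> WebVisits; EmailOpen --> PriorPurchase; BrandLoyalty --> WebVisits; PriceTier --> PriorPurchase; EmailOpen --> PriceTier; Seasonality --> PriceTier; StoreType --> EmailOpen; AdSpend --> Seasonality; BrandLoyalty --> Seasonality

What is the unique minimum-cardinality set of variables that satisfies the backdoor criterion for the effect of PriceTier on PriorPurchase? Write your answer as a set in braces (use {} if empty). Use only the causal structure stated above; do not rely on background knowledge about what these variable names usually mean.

{EmailOpen, Seasonality}

Variables eligible for adjustment (non-descendants of PriceTier, excluding PriceTier and PriorPurchase): {AdSpend, BrandLoyalty, EmailOpen, Seasonality, StoreType, WebVisits}.
Backdoor paths from PriceTier to PriorPurchase:
  P1: PriceTier <- EmailOpen <- StoreType -> WebVisits <- BrandLoyalty -> Seasonality -> PriorPurchase
  P2: PriceTier <- EmailOpen -> PriorPurchase
  P3: PriceTier <- Seasonality <- BrandLoyalty -> WebVisits <- StoreType -> EmailOpen -> PriorPurchase
  P4: PriceTier <- Seasonality -> PriorPurchase
The empty set is not sufficient: P2 (PriceTier <- EmailOpen -> PriorPurchase) has no collider blocking it and no conditioned non-collider, so it is open.
Try {EmailOpen, Seasonality}:
  P1: blocked at chain node EmailOpen ∈ conditioning set.
  P2: blocked at fork node EmailOpen ∈ conditioning set.
  P3: blocked at chain node Seasonality ∈ conditioning set.
  P4: blocked at fork node Seasonality ∈ conditioning set.
{EmailOpen, Seasonality} contains no descendant of PriceTier and blocks every backdoor path.
Every element of {EmailOpen, Seasonality} is needed (dropping EmailOpen leaves P2 open; dropping Seasonality leaves P4 open), so no proper subset is valid.
Among all size-2 subsets of the eligible variables, only {EmailOpen, Seasonality} blocks every backdoor path, so it is the unique smallest valid adjustment set.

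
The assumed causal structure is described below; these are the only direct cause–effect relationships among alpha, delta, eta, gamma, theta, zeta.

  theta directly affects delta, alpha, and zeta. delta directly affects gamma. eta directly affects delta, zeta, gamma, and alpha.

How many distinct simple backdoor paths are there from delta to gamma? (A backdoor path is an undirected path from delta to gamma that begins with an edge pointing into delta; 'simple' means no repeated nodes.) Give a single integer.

A backdoor path from delta to gamma is any simple undirected path whose first edge points into delta (i.e. leaves delta via a parent).
Parents of delta: {eta, theta}.
Enumerating:
  P1: delta <- theta -> alpha <- eta -> gamma
  P2: delta <- theta -> zeta <- eta -> gamma
  P3: delta <- eta -> gamma
That exhausts the simple backdoor paths. Count: 3.

3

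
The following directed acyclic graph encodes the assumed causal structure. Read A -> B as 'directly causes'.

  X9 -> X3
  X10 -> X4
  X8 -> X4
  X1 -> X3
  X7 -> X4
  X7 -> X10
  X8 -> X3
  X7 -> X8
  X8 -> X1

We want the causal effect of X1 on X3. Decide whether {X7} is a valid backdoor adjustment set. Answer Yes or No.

No

Backdoor paths from X1 to X3 (paths whose first edge points into X1):
  P1: X1 <- X8 -> X3
Condition 1 (no descendant of X1 in the set): holds — descendants of X1 are {X3}; none are in {X7}.
Condition 2 (every backdoor path blocked by {X7}):
  P1: open — no interior node is in the conditioning set.
{X7} does not satisfy the backdoor criterion.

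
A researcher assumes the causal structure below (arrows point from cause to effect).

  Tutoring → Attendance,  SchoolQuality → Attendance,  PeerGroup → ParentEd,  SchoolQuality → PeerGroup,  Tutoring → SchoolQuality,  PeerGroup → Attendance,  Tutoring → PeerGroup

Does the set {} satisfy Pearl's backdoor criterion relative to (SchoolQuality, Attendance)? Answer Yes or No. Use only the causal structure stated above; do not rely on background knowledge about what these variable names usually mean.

Backdoor paths from SchoolQuality to Attendance (paths whose first edge points into SchoolQuality):
  P1: SchoolQuality <- Tutoring -> PeerGroup -> Attendance
  P2: SchoolQuality <- Tutoring -> Attendance
Condition 1 (no descendant of SchoolQuality in the set): holds — descendants of SchoolQuality are {Attendance, ParentEd, PeerGroup}; none are in {}.
Condition 2 (every backdoor path blocked by {}):
  P1: open — no interior node is in the conditioning set.
  P2: open — no interior node is in the conditioning set.
{} does not satisfy the backdoor criterion.

No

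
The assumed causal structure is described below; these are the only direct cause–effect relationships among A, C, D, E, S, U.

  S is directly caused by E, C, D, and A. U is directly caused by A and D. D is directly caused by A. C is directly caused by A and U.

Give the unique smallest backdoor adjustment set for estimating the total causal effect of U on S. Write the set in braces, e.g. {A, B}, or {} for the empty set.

Variables eligible for adjustment (non-descendants of U, excluding U and S): {A, D, E}.
Backdoor paths from U to S:
  P1: U <- A -> D -> S
  P2: U <- A -> C -> S
  P3: U <- A -> S
  P4: U <- D <- A -> C -> S
  P5: U <- D <- A -> S
  P6: U <- D -> S
The empty set is not sufficient: P1 (U <- A -> D -> S) has no collider blocking it and no conditioned non-collider, so it is open.
Try {A, D}:
  P1: blocked at fork node A ∈ conditioning set.
  P2: blocked at fork node A ∈ conditioning set.
  P3: blocked at fork node A ∈ conditioning set.
  P4: blocked at chain node D ∈ conditioning set.
  P5: blocked at chain node D ∈ conditioning set.
  P6: blocked at fork node D ∈ conditioning set.
{A, D} contains no descendant of U and blocks every backdoor path.
Every element of {A, D} is needed (dropping A leaves P2 open; dropping D leaves P6 open), so no proper subset is valid.
Among all size-2 subsets of the eligible variables, only {A, D} blocks every backdoor path, so it is the unique smallest valid adjustment set.

{A, D}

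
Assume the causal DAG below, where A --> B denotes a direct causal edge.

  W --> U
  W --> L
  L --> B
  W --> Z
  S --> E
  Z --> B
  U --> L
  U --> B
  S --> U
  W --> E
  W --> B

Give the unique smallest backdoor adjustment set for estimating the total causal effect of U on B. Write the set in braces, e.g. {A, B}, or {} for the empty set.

Variables eligible for adjustment (non-descendants of U, excluding U and B): {E, S, W, Z}.
Backdoor paths from U to B:
  P1: U <- W -> Z -> B
  P2: U <- W -> L -> B
  P3: U <- W -> B
  P4: U <- S -> E <- W -> Z -> B
  P5: U <- S -> E <- W -> L -> B
  P6: U <- S -> E <- W -> B
The empty set is not sufficient: P1 (U <- W -> Z -> B) has no collider blocking it and no conditioned non-collider, so it is open.
Try {W}:
  P1: blocked at fork node W ∈ conditioning set.
  P2: blocked at fork node W ∈ conditioning set.
  P3: blocked at fork node W ∈ conditioning set.
  P4: blocked at collider E (neither it nor any descendant is in the conditioning set).
  P5: blocked at collider E (neither it nor any descendant is in the conditioning set).
  P6: blocked at collider E (neither it nor any descendant is in the conditioning set).
{W} contains no descendant of U and blocks every backdoor path.
No other singleton works — e.g. {S} leaves P1 open — so {W} is the unique smallest valid adjustment set.

{W}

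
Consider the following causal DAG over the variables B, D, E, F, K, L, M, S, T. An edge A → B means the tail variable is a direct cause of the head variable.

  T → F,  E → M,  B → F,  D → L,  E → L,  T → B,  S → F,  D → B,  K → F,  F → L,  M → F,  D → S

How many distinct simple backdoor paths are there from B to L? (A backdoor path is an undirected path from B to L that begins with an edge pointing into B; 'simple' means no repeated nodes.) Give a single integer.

A backdoor path from B to L is any simple undirected path whose first edge points into B (i.e. leaves B via a parent).
Parents of B: {D, T}.
Enumerating:
  P1: B <- T -> F <- S <- D -> L
  P2: B <- T -> F <- M <- E -> L
  P3: B <- T -> F -> L
  P4: B <- D -> S -> F <- M <- E -> L
  P5: B <- D -> S -> F -> L
  P6: B <- D -> L
That exhausts the simple backdoor paths. Count: 6.

6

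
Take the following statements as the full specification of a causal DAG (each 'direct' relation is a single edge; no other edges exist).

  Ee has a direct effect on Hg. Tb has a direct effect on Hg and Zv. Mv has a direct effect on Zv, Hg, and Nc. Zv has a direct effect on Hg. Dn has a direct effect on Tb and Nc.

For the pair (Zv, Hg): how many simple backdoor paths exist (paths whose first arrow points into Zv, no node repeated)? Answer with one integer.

A backdoor path from Zv to Hg is any simple undirected path whose first edge points into Zv (i.e. leaves Zv via a parent).
Parents of Zv: {Mv, Tb}.
Enumerating:
  P1: Zv <- Mv -> Nc <- Dn -> Tb -> Hg
  P2: Zv <- Mv -> Hg
  P3: Zv <- Tb <- Dn -> Nc <- Mv -> Hg
  P4: Zv <- Tb -> Hg
That exhausts the simple backdoor paths. Count: 4.

4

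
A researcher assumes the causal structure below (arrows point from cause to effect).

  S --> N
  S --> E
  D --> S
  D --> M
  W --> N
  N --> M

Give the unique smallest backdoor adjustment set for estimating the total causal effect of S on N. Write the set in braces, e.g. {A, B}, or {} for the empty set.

{}

Variables eligible for adjustment (non-descendants of S, excluding S and N): {D, W}.
Backdoor paths from S to N:
  P1: S <- D -> M <- N
Each backdoor path contains an unconditioned collider, so every path is already blocked with the empty conditioning set:
  P1: blocked at collider M (neither it nor any descendant is in the conditioning set).
The empty set is therefore the unique smallest valid set.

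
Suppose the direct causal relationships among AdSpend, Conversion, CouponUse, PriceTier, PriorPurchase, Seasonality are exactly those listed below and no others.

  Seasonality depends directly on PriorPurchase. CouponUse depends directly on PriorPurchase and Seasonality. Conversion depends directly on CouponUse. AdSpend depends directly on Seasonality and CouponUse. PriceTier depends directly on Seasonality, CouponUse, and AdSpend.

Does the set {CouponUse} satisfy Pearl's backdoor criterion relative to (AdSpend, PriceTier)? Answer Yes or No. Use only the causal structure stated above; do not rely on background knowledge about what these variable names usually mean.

No

Backdoor paths from AdSpend to PriceTier (paths whose first edge points into AdSpend):
  P1: AdSpend <- Seasonality <- PriorPurchase -> CouponUse -> PriceTier
  P2: AdSpend <- Seasonality -> CouponUse -> PriceTier
  P3: AdSpend <- Seasonality -> PriceTier
  P4: AdSpend <- CouponUse <- PriorPurchase -> Seasonality -> PriceTier
  P5: AdSpend <- CouponUse <- Seasonality -> PriceTier
  P6: AdSpend <- CouponUse -> PriceTier
Condition 1 (no descendant of AdSpend in the set): holds — descendants of AdSpend are {PriceTier}; none are in {CouponUse}.
Condition 2 (every backdoor path blocked by {CouponUse}):
  P1: blocked at chain node CouponUse ∈ conditioning set.
  P2: blocked at chain node CouponUse ∈ conditioning set.
  P3: open — no interior node is in the conditioning set.
  P4: blocked at chain node CouponUse ∈ conditioning set.
  P5: blocked at chain node CouponUse ∈ conditioning set.
  P6: blocked at fork node CouponUse ∈ conditioning set.
{CouponUse} does not satisfy the backdoor criterion.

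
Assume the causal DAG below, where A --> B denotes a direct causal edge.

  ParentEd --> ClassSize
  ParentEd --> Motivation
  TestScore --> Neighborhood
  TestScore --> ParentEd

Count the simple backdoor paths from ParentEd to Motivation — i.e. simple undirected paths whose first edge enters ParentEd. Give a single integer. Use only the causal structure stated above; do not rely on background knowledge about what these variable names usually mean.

A backdoor path from ParentEd to Motivation is any simple undirected path whose first edge points into ParentEd (i.e. leaves ParentEd via a parent).
Parents of ParentEd: {TestScore}.
No simple path from any parent of ParentEd reaches Motivation without revisiting ParentEd, so there are no backdoor paths.

0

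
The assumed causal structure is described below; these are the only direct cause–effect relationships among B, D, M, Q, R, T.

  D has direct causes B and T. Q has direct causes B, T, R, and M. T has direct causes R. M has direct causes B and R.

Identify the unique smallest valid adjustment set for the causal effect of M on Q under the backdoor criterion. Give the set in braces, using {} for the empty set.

{B, R}

Variables eligible for adjustment (non-descendants of M, excluding M and Q): {B, D, R, T}.
Backdoor paths from M to Q:
  P1: M <- R -> T -> D <- B -> Q
  P2: M <- R -> T -> Q
  P3: M <- R -> Q
  P4: M <- B -> D <- T <- R -> Q
  P5: M <- B -> D <- T -> Q
  P6: M <- B -> Q
The empty set is not sufficient: P2 (M <- R -> T -> Q) has no collider blocking it and no conditioned non-collider, so it is open.
Try {B, R}:
  P1: blocked at fork node R ∈ conditioning set.
  P2: blocked at fork node R ∈ conditioning set.
  P3: blocked at fork node R ∈ conditioning set.
  P4: blocked at fork node B ∈ conditioning set.
  P5: blocked at fork node B ∈ conditioning set.
  P6: blocked at fork node B ∈ conditioning set.
{B, R} contains no descendant of M and blocks every backdoor path.
Every element of {B, R} is needed (dropping B leaves P6 open; dropping R leaves P2 open), so no proper subset is valid.
Among all size-2 subsets of the eligible variables, only {B, R} blocks every backdoor path, so it is the unique smallest valid adjustment set.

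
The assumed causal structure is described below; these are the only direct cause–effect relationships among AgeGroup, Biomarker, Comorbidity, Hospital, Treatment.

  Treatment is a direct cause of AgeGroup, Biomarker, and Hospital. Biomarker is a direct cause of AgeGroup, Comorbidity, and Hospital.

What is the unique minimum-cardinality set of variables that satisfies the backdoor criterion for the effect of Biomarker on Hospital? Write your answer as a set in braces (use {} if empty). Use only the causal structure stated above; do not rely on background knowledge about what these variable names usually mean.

Variables eligible for adjustment (non-descendants of Biomarker, excluding Biomarker and Hospital): {Treatment}.
Backdoor paths from Biomarker to Hospital:
  P1: Biomarker <- Treatment -> Hospital
The empty set is not sufficient: P1 (Biomarker <- Treatment -> Hospital) has no collider blocking it and no conditioned non-collider, so it is open.
Try {Treatment}:
  P1: blocked at fork node Treatment ∈ conditioning set.
{Treatment} contains no descendant of Biomarker and blocks every backdoor path.
{Treatment} is the unique smallest valid adjustment set.

{Treatment}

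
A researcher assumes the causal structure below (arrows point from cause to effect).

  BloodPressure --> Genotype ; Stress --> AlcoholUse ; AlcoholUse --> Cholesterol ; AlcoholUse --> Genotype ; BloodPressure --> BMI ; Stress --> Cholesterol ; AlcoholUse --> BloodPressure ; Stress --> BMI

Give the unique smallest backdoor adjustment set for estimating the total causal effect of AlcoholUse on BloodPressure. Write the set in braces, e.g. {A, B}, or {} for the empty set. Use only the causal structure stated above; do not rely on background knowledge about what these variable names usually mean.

{}

Variables eligible for adjustment (non-descendants of AlcoholUse, excluding AlcoholUse and BloodPressure): {Stress}.
Backdoor paths from AlcoholUse to BloodPressure:
  P1: AlcoholUse <- Stress -> BMI <- BloodPressure
Each backdoor path contains an unconditioned collider, so every path is already blocked with the empty conditioning set:
  P1: blocked at collider BMI (neither it nor any descendant is in the conditioning set).
The empty set is therefore the unique smallest valid set.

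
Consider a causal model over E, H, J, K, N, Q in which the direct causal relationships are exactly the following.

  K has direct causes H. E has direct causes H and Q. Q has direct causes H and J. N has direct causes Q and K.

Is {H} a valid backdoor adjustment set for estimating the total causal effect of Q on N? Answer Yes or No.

Yes

Backdoor paths from Q to N (paths whose first edge points into Q):
  P1: Q <- H -> K -> N
Condition 1 (no descendant of Q in the set): holds — descendants of Q are {E, N}; none are in {H}.
Condition 2 (every backdoor path blocked by {H}):
  P1: blocked at fork node H ∈ conditioning set.
{H} satisfies the backdoor criterion.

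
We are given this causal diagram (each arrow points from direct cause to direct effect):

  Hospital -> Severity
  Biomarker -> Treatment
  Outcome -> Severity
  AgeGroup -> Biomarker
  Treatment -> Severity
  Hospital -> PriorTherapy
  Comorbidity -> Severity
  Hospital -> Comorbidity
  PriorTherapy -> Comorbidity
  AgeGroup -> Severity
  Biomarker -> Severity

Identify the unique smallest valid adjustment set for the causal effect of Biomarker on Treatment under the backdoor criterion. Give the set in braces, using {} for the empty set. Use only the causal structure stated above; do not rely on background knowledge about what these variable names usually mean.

{}

Variables eligible for adjustment (non-descendants of Biomarker, excluding Biomarker and Treatment): {AgeGroup, Comorbidity, Hospital, Outcome, PriorTherapy}.
Backdoor paths from Biomarker to Treatment:
  P1: Biomarker <- AgeGroup -> Severity <- Treatment
Each backdoor path contains an unconditioned collider, so every path is already blocked with the empty conditioning set:
  P1: blocked at collider Severity (neither it nor any descendant is in the conditioning set).
The empty set is therefore the unique smallest valid set.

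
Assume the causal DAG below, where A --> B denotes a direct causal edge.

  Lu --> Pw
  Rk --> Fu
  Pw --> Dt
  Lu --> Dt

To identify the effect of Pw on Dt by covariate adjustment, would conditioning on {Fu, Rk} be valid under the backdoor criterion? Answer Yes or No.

No

Backdoor paths from Pw to Dt (paths whose first edge points into Pw):
  P1: Pw <- Lu -> Dt
Condition 1 (no descendant of Pw in the set): holds — descendants of Pw are {Dt}; none are in {Fu, Rk}.
Condition 2 (every backdoor path blocked by {Fu, Rk}):
  P1: open — no interior node is in the conditioning set.
{Fu, Rk} does not satisfy the backdoor criterion.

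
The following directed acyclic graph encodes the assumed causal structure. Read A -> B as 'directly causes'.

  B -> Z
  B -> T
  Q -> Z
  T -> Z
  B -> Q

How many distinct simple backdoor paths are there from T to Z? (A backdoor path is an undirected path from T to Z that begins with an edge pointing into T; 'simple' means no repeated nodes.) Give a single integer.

A backdoor path from T to Z is any simple undirected path whose first edge points into T (i.e. leaves T via a parent).
Parents of T: {B}.
Enumerating:
  P1: T <- B -> Q -> Z
  P2: T <- B -> Z
That exhausts the simple backdoor paths. Count: 2.

2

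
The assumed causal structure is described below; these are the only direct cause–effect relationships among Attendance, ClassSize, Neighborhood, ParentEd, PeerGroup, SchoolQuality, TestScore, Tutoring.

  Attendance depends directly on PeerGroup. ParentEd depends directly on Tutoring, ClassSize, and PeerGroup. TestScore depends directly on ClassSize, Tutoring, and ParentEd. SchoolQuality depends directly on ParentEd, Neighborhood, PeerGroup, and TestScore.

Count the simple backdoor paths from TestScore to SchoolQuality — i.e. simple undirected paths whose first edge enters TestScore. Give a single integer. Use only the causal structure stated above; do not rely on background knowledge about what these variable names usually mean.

A backdoor path from TestScore to SchoolQuality is any simple undirected path whose first edge points into TestScore (i.e. leaves TestScore via a parent).
Parents of TestScore: {ClassSize, ParentEd, Tutoring}.
Enumerating:
  P1: TestScore <- ClassSize -> ParentEd <- PeerGroup -> SchoolQuality
  P2: TestScore <- ClassSize -> ParentEd -> SchoolQuality
  P3: TestScore <- Tutoring -> ParentEd <- PeerGroup -> SchoolQuality
  P4: TestScore <- Tutoring -> ParentEd -> SchoolQuality
  P5: TestScore <- ParentEd <- PeerGroup -> SchoolQuality
  P6: TestScore <- ParentEd -> SchoolQuality
That exhausts the simple backdoor paths. Count: 6.

6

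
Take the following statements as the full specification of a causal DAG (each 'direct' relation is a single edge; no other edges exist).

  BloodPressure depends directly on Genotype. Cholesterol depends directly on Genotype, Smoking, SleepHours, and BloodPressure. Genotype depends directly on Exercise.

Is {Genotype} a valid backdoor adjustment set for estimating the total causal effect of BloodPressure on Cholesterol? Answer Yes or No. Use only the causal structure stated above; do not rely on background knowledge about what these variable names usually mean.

Backdoor paths from BloodPressure to Cholesterol (paths whose first edge points into BloodPressure):
  P1: BloodPressure <- Genotype -> Cholesterol
Condition 1 (no descendant of BloodPressure in the set): holds — descendants of BloodPressure are {Cholesterol}; none are in {Genotype}.
Condition 2 (every backdoor path blocked by {Genotype}):
  P1: blocked at fork node Genotype ∈ conditioning set.
{Genotype} satisfies the backdoor criterion.

Yes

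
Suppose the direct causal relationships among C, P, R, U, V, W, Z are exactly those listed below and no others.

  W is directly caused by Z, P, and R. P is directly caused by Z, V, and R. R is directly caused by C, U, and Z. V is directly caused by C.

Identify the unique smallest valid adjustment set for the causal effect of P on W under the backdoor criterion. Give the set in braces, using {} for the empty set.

Variables eligible for adjustment (non-descendants of P, excluding P and W): {C, R, U, V, Z}.
Backdoor paths from P to W:
  P1: P <- V <- C -> R <- Z -> W
  P2: P <- V <- C -> R -> W
  P3: P <- Z -> R -> W
  P4: P <- Z -> W
  P5: P <- R <- Z -> W
  P6: P <- R -> W
The empty set is not sufficient: P2 (P <- V <- C -> R -> W) has no collider blocking it and no conditioned non-collider, so it is open.
Try {R, Z}:
  P1: blocked at fork node Z ∈ conditioning set.
  P2: blocked at chain node R ∈ conditioning set.
  P3: blocked at fork node Z ∈ conditioning set.
  P4: blocked at fork node Z ∈ conditioning set.
  P5: blocked at chain node R ∈ conditioning set.
  P6: blocked at fork node R ∈ conditioning set.
{R, Z} contains no descendant of P and blocks every backdoor path.
Every element of {R, Z} is needed (dropping R leaves P2 open; dropping Z leaves P1 open), so no proper subset is valid.
Among all size-2 subsets of the eligible variables, only {R, Z} blocks every backdoor path, so it is the unique smallest valid adjustment set.

{R, Z}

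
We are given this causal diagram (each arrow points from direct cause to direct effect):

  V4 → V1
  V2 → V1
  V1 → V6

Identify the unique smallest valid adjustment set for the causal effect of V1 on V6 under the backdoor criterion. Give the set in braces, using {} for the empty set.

{}

Variables eligible for adjustment (non-descendants of V1, excluding V1 and V6): {V2, V4}.
Backdoor paths from V1 to V6:
  (none)
With no backdoor paths the empty set already satisfies the criterion, and it is trivially minimal.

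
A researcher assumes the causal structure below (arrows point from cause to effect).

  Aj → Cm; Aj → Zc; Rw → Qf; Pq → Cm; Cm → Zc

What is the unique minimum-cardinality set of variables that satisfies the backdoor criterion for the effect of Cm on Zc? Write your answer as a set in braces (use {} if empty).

Variables eligible for adjustment (non-descendants of Cm, excluding Cm and Zc): {Aj, Pq, Qf, Rw}.
Backdoor paths from Cm to Zc:
  P1: Cm <- Aj -> Zc
The empty set is not sufficient: P1 (Cm <- Aj -> Zc) has no collider blocking it and no conditioned non-collider, so it is open.
Try {Aj}:
  P1: blocked at fork node Aj ∈ conditioning set.
{Aj} contains no descendant of Cm and blocks every backdoor path.
No other singleton works — e.g. {Pq} leaves P1 open — so {Aj} is the unique smallest valid adjustment set.

{Aj}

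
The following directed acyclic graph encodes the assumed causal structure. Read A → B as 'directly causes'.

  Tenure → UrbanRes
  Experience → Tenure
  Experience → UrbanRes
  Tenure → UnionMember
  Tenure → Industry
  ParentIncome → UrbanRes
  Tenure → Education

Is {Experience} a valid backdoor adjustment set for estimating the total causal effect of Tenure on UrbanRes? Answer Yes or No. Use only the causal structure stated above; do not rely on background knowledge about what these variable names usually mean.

Backdoor paths from Tenure to UrbanRes (paths whose first edge points into Tenure):
  P1: Tenure <- Experience -> UrbanRes
Condition 1 (no descendant of Tenure in the set): holds — descendants of Tenure are {Education, Industry, UnionMember, UrbanRes}; none are in {Experience}.
Condition 2 (every backdoor path blocked by {Experience}):
  P1: blocked at fork node Experience ∈ conditioning set.
{Experience} satisfies the backdoor criterion.

Yes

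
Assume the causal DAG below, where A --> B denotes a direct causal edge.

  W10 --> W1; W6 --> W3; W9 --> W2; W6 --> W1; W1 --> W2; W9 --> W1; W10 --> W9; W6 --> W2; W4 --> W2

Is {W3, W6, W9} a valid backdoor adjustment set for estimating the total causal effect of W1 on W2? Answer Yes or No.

Yes

Backdoor paths from W1 to W2 (paths whose first edge points into W1):
  P1: W1 <- W6 -> W2
  P2: W1 <- W10 -> W9 -> W2
  P3: W1 <- W9 -> W2
Condition 1 (no descendant of W1 in the set): holds — descendants of W1 are {W2}; none are in {W3, W6, W9}.
Condition 2 (every backdoor path blocked by {W3, W6, W9}):
  P1: blocked at fork node W6 ∈ conditioning set.
  P2: blocked at chain node W9 ∈ conditioning set.
  P3: blocked at fork node W9 ∈ conditioning set.
{W3, W6, W9} satisfies the backdoor criterion.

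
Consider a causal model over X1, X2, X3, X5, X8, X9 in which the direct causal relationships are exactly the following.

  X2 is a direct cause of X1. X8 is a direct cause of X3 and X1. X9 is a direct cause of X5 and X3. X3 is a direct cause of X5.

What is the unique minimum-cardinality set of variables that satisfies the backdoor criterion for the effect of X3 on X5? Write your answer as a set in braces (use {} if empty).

{X9}

Variables eligible for adjustment (non-descendants of X3, excluding X3 and X5): {X1, X2, X8, X9}.
Backdoor paths from X3 to X5:
  P1: X3 <- X9 -> X5
The empty set is not sufficient: P1 (X3 <- X9 -> X5) has no collider blocking it and no conditioned non-collider, so it is open.
Try {X9}:
  P1: blocked at fork node X9 ∈ conditioning set.
{X9} contains no descendant of X3 and blocks every backdoor path.
No other singleton works — e.g. {X8} leaves P1 open — so {X9} is the unique smallest valid adjustment set.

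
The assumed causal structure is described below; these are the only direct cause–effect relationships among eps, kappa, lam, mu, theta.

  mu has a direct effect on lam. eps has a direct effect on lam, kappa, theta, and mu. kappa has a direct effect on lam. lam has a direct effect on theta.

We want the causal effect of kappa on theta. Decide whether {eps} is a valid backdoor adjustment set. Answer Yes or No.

Backdoor paths from kappa to theta (paths whose first edge points into kappa):
  P1: kappa <- eps -> mu -> lam -> theta
  P2: kappa <- eps -> lam -> theta
  P3: kappa <- eps -> theta
Condition 1 (no descendant of kappa in the set): holds — descendants of kappa are {lam, theta}; none are in {eps}.
Condition 2 (every backdoor path blocked by {eps}):
  P1: blocked at fork node eps ∈ conditioning set.
  P2: blocked at fork node eps ∈ conditioning set.
  P3: blocked at fork node eps ∈ conditioning set.
{eps} satisfies the backdoor criterion.

Yes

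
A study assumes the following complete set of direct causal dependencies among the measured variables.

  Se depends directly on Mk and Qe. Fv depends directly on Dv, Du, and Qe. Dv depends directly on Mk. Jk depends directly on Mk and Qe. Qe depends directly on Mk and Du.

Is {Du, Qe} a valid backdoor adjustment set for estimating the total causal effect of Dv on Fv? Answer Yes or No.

Yes

Backdoor paths from Dv to Fv (paths whose first edge points into Dv):
  P1: Dv <- Mk -> Qe <- Du -> Fv
  P2: Dv <- Mk -> Qe -> Fv
  P3: Dv <- Mk -> Jk <- Qe <- Du -> Fv
  P4: Dv <- Mk -> Jk <- Qe -> Fv
  P5: Dv <- Mk -> Se <- Qe <- Du -> Fv
  P6: Dv <- Mk -> Se <- Qe -> Fv
Condition 1 (no descendant of Dv in the set): holds — descendants of Dv are {Fv}; none are in {Du, Qe}.
Condition 2 (every backdoor path blocked by {Du, Qe}):
  P1: blocked at fork node Du ∈ conditioning set.
  P2: blocked at chain node Qe ∈ conditioning set.
  P3: blocked at collider Jk (neither it nor any descendant is in the conditioning set).
  P4: blocked at collider Jk (neither it nor any descendant is in the conditioning set).
  P5: blocked at collider Se (neither it nor any descendant is in the conditioning set).
  P6: blocked at collider Se (neither it nor any descendant is in the conditioning set).
{Du, Qe} satisfies the backdoor criterion.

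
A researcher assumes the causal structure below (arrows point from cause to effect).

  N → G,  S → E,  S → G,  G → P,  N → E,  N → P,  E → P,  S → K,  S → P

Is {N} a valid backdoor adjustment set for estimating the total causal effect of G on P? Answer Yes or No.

No

Backdoor paths from G to P (paths whose first edge points into G):
  P1: G <- S -> E <- N -> P
  P2: G <- S -> E -> P
  P3: G <- S -> P
  P4: G <- N -> E <- S -> P
  P5: G <- N -> E -> P
  P6: G <- N -> P
Condition 1 (no descendant of G in the set): holds — descendants of G are {P}; none are in {N}.
Condition 2 (every backdoor path blocked by {N}):
  P1: blocked at collider E (neither it nor any descendant is in the conditioning set).
  P2: open — no interior node is in the conditioning set.
  P3: open — no interior node is in the conditioning set.
  P4: blocked at fork node N ∈ conditioning set.
  P5: blocked at fork node N ∈ conditioning set.
  P6: blocked at fork node N ∈ conditioning set.
{N} does not satisfy the backdoor criterion.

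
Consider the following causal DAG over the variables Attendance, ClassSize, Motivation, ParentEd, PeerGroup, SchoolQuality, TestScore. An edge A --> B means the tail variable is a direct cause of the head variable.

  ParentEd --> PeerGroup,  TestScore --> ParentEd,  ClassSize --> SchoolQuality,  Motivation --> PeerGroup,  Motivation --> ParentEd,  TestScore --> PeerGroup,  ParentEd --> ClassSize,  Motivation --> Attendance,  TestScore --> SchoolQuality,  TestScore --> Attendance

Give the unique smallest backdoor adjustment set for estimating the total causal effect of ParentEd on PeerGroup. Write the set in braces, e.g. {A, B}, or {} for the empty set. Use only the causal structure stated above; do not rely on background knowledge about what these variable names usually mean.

{Motivation, TestScore}

Variables eligible for adjustment (non-descendants of ParentEd, excluding ParentEd and PeerGroup): {Attendance, Motivation, TestScore}.
Backdoor paths from ParentEd to PeerGroup:
  P1: ParentEd <- TestScore -> Attendance <- Motivation -> PeerGroup
  P2: ParentEd <- TestScore -> PeerGroup
  P3: ParentEd <- Motivation -> Attendance <- TestScore -> PeerGroup
  P4: ParentEd <- Motivation -> PeerGroup
The empty set is not sufficient: P2 (ParentEd <- TestScore -> PeerGroup) has no collider blocking it and no conditioned non-collider, so it is open.
Try {Motivation, TestScore}:
  P1: blocked at fork node TestScore ∈ conditioning set.
  P2: blocked at fork node TestScore ∈ conditioning set.
  P3: blocked at fork node Motivation ∈ conditioning set.
  P4: blocked at fork node Motivation ∈ conditioning set.
{Motivation, TestScore} contains no descendant of ParentEd and blocks every backdoor path.
Every element of {Motivation, TestScore} is needed (dropping Motivation leaves P4 open; dropping TestScore leaves P2 open), so no proper subset is valid.
Among all size-2 subsets of the eligible variables, only {Motivation, TestScore} blocks every backdoor path, so it is the unique smallest valid adjustment set.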